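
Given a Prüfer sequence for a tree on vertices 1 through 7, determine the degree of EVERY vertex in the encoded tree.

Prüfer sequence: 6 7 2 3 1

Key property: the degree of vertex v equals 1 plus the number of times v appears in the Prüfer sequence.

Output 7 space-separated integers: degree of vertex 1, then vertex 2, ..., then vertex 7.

p_1 = 6: count[6] becomes 1
p_2 = 7: count[7] becomes 1
p_3 = 2: count[2] becomes 1
p_4 = 3: count[3] becomes 1
p_5 = 1: count[1] becomes 1
Degrees (1 + count): deg[1]=1+1=2, deg[2]=1+1=2, deg[3]=1+1=2, deg[4]=1+0=1, deg[5]=1+0=1, deg[6]=1+1=2, deg[7]=1+1=2

Answer: 2 2 2 1 1 2 2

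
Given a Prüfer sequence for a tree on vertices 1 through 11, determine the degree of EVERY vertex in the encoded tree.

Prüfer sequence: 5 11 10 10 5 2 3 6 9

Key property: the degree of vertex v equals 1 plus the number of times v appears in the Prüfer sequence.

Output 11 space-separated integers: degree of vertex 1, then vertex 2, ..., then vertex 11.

Answer: 1 2 2 1 3 2 1 1 2 3 2

Derivation:
p_1 = 5: count[5] becomes 1
p_2 = 11: count[11] becomes 1
p_3 = 10: count[10] becomes 1
p_4 = 10: count[10] becomes 2
p_5 = 5: count[5] becomes 2
p_6 = 2: count[2] becomes 1
p_7 = 3: count[3] becomes 1
p_8 = 6: count[6] becomes 1
p_9 = 9: count[9] becomes 1
Degrees (1 + count): deg[1]=1+0=1, deg[2]=1+1=2, deg[3]=1+1=2, deg[4]=1+0=1, deg[5]=1+2=3, deg[6]=1+1=2, deg[7]=1+0=1, deg[8]=1+0=1, deg[9]=1+1=2, deg[10]=1+2=3, deg[11]=1+1=2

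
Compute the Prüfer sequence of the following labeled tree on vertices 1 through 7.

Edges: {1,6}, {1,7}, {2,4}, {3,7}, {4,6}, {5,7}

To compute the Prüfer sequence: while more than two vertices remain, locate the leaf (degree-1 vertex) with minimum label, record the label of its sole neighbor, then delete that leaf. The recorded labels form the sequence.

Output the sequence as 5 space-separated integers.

Step 1: leaves = {2,3,5}. Remove smallest leaf 2, emit neighbor 4.
Step 2: leaves = {3,4,5}. Remove smallest leaf 3, emit neighbor 7.
Step 3: leaves = {4,5}. Remove smallest leaf 4, emit neighbor 6.
Step 4: leaves = {5,6}. Remove smallest leaf 5, emit neighbor 7.
Step 5: leaves = {6,7}. Remove smallest leaf 6, emit neighbor 1.
Done: 2 vertices remain (1, 7). Sequence = [4 7 6 7 1]

Answer: 4 7 6 7 1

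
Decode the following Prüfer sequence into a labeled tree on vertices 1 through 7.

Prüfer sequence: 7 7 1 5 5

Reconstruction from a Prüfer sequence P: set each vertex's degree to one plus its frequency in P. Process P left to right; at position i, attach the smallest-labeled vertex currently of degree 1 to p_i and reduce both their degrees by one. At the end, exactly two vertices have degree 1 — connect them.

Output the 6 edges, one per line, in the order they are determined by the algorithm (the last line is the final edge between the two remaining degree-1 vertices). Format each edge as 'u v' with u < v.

Answer: 2 7
3 7
1 4
1 5
5 6
5 7

Derivation:
Initial degrees: {1:2, 2:1, 3:1, 4:1, 5:3, 6:1, 7:3}
Step 1: smallest deg-1 vertex = 2, p_1 = 7. Add edge {2,7}. Now deg[2]=0, deg[7]=2.
Step 2: smallest deg-1 vertex = 3, p_2 = 7. Add edge {3,7}. Now deg[3]=0, deg[7]=1.
Step 3: smallest deg-1 vertex = 4, p_3 = 1. Add edge {1,4}. Now deg[4]=0, deg[1]=1.
Step 4: smallest deg-1 vertex = 1, p_4 = 5. Add edge {1,5}. Now deg[1]=0, deg[5]=2.
Step 5: smallest deg-1 vertex = 6, p_5 = 5. Add edge {5,6}. Now deg[6]=0, deg[5]=1.
Final: two remaining deg-1 vertices are 5, 7. Add edge {5,7}.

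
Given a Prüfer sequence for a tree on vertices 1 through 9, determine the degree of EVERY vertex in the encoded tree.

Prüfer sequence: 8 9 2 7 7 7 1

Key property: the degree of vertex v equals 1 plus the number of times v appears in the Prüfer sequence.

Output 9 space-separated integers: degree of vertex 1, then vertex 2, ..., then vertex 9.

p_1 = 8: count[8] becomes 1
p_2 = 9: count[9] becomes 1
p_3 = 2: count[2] becomes 1
p_4 = 7: count[7] becomes 1
p_5 = 7: count[7] becomes 2
p_6 = 7: count[7] becomes 3
p_7 = 1: count[1] becomes 1
Degrees (1 + count): deg[1]=1+1=2, deg[2]=1+1=2, deg[3]=1+0=1, deg[4]=1+0=1, deg[5]=1+0=1, deg[6]=1+0=1, deg[7]=1+3=4, deg[8]=1+1=2, deg[9]=1+1=2

Answer: 2 2 1 1 1 1 4 2 2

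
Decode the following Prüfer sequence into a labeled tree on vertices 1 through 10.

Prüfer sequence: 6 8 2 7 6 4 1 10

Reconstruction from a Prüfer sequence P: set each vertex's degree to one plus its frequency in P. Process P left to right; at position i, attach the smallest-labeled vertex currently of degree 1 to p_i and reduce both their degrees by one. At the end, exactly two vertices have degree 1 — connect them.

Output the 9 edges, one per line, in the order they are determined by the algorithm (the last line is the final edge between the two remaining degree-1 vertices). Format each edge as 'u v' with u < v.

Answer: 3 6
5 8
2 8
2 7
6 7
4 6
1 4
1 10
9 10

Derivation:
Initial degrees: {1:2, 2:2, 3:1, 4:2, 5:1, 6:3, 7:2, 8:2, 9:1, 10:2}
Step 1: smallest deg-1 vertex = 3, p_1 = 6. Add edge {3,6}. Now deg[3]=0, deg[6]=2.
Step 2: smallest deg-1 vertex = 5, p_2 = 8. Add edge {5,8}. Now deg[5]=0, deg[8]=1.
Step 3: smallest deg-1 vertex = 8, p_3 = 2. Add edge {2,8}. Now deg[8]=0, deg[2]=1.
Step 4: smallest deg-1 vertex = 2, p_4 = 7. Add edge {2,7}. Now deg[2]=0, deg[7]=1.
Step 5: smallest deg-1 vertex = 7, p_5 = 6. Add edge {6,7}. Now deg[7]=0, deg[6]=1.
Step 6: smallest deg-1 vertex = 6, p_6 = 4. Add edge {4,6}. Now deg[6]=0, deg[4]=1.
Step 7: smallest deg-1 vertex = 4, p_7 = 1. Add edge {1,4}. Now deg[4]=0, deg[1]=1.
Step 8: smallest deg-1 vertex = 1, p_8 = 10. Add edge {1,10}. Now deg[1]=0, deg[10]=1.
Final: two remaining deg-1 vertices are 9, 10. Add edge {9,10}.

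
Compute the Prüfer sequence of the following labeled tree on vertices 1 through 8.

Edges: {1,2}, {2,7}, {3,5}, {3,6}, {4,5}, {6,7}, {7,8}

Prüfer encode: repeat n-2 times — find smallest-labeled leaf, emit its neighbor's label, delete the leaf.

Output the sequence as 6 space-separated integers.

Step 1: leaves = {1,4,8}. Remove smallest leaf 1, emit neighbor 2.
Step 2: leaves = {2,4,8}. Remove smallest leaf 2, emit neighbor 7.
Step 3: leaves = {4,8}. Remove smallest leaf 4, emit neighbor 5.
Step 4: leaves = {5,8}. Remove smallest leaf 5, emit neighbor 3.
Step 5: leaves = {3,8}. Remove smallest leaf 3, emit neighbor 6.
Step 6: leaves = {6,8}. Remove smallest leaf 6, emit neighbor 7.
Done: 2 vertices remain (7, 8). Sequence = [2 7 5 3 6 7]

Answer: 2 7 5 3 6 7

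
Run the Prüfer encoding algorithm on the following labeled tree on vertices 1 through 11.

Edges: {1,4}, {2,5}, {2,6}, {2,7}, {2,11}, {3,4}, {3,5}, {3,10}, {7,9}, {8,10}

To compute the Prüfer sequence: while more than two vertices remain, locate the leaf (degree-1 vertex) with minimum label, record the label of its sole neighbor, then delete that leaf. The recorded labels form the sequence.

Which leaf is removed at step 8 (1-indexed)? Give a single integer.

Answer: 3

Derivation:
Step 1: current leaves = {1,6,8,9,11}. Remove leaf 1 (neighbor: 4).
Step 2: current leaves = {4,6,8,9,11}. Remove leaf 4 (neighbor: 3).
Step 3: current leaves = {6,8,9,11}. Remove leaf 6 (neighbor: 2).
Step 4: current leaves = {8,9,11}. Remove leaf 8 (neighbor: 10).
Step 5: current leaves = {9,10,11}. Remove leaf 9 (neighbor: 7).
Step 6: current leaves = {7,10,11}. Remove leaf 7 (neighbor: 2).
Step 7: current leaves = {10,11}. Remove leaf 10 (neighbor: 3).
Step 8: current leaves = {3,11}. Remove leaf 3 (neighbor: 5).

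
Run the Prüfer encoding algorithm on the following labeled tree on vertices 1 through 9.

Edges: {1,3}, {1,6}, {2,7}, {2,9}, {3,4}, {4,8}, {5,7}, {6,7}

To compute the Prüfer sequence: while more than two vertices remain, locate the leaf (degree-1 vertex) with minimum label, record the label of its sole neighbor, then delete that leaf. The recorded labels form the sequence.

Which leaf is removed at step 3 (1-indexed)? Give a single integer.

Step 1: current leaves = {5,8,9}. Remove leaf 5 (neighbor: 7).
Step 2: current leaves = {8,9}. Remove leaf 8 (neighbor: 4).
Step 3: current leaves = {4,9}. Remove leaf 4 (neighbor: 3).

Answer: 4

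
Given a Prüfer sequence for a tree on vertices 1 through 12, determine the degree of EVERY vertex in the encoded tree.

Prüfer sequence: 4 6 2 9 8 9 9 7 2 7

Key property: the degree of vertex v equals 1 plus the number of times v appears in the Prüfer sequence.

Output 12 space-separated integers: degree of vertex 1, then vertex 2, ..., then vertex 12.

Answer: 1 3 1 2 1 2 3 2 4 1 1 1

Derivation:
p_1 = 4: count[4] becomes 1
p_2 = 6: count[6] becomes 1
p_3 = 2: count[2] becomes 1
p_4 = 9: count[9] becomes 1
p_5 = 8: count[8] becomes 1
p_6 = 9: count[9] becomes 2
p_7 = 9: count[9] becomes 3
p_8 = 7: count[7] becomes 1
p_9 = 2: count[2] becomes 2
p_10 = 7: count[7] becomes 2
Degrees (1 + count): deg[1]=1+0=1, deg[2]=1+2=3, deg[3]=1+0=1, deg[4]=1+1=2, deg[5]=1+0=1, deg[6]=1+1=2, deg[7]=1+2=3, deg[8]=1+1=2, deg[9]=1+3=4, deg[10]=1+0=1, deg[11]=1+0=1, deg[12]=1+0=1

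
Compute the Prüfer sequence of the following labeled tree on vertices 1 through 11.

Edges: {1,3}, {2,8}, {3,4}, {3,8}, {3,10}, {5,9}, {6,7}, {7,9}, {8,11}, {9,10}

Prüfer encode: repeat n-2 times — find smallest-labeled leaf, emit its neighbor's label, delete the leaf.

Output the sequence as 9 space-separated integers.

Answer: 3 8 3 9 7 9 10 3 8

Derivation:
Step 1: leaves = {1,2,4,5,6,11}. Remove smallest leaf 1, emit neighbor 3.
Step 2: leaves = {2,4,5,6,11}. Remove smallest leaf 2, emit neighbor 8.
Step 3: leaves = {4,5,6,11}. Remove smallest leaf 4, emit neighbor 3.
Step 4: leaves = {5,6,11}. Remove smallest leaf 5, emit neighbor 9.
Step 5: leaves = {6,11}. Remove smallest leaf 6, emit neighbor 7.
Step 6: leaves = {7,11}. Remove smallest leaf 7, emit neighbor 9.
Step 7: leaves = {9,11}. Remove smallest leaf 9, emit neighbor 10.
Step 8: leaves = {10,11}. Remove smallest leaf 10, emit neighbor 3.
Step 9: leaves = {3,11}. Remove smallest leaf 3, emit neighbor 8.
Done: 2 vertices remain (8, 11). Sequence = [3 8 3 9 7 9 10 3 8]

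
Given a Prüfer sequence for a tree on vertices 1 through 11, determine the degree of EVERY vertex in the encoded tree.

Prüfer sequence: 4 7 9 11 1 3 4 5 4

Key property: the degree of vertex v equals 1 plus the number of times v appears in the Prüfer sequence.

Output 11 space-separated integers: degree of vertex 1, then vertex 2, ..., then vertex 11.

Answer: 2 1 2 4 2 1 2 1 2 1 2

Derivation:
p_1 = 4: count[4] becomes 1
p_2 = 7: count[7] becomes 1
p_3 = 9: count[9] becomes 1
p_4 = 11: count[11] becomes 1
p_5 = 1: count[1] becomes 1
p_6 = 3: count[3] becomes 1
p_7 = 4: count[4] becomes 2
p_8 = 5: count[5] becomes 1
p_9 = 4: count[4] becomes 3
Degrees (1 + count): deg[1]=1+1=2, deg[2]=1+0=1, deg[3]=1+1=2, deg[4]=1+3=4, deg[5]=1+1=2, deg[6]=1+0=1, deg[7]=1+1=2, deg[8]=1+0=1, deg[9]=1+1=2, deg[10]=1+0=1, deg[11]=1+1=2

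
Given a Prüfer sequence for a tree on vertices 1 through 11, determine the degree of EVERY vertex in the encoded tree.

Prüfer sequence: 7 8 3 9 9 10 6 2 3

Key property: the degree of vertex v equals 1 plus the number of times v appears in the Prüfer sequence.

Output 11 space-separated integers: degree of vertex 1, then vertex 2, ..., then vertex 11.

p_1 = 7: count[7] becomes 1
p_2 = 8: count[8] becomes 1
p_3 = 3: count[3] becomes 1
p_4 = 9: count[9] becomes 1
p_5 = 9: count[9] becomes 2
p_6 = 10: count[10] becomes 1
p_7 = 6: count[6] becomes 1
p_8 = 2: count[2] becomes 1
p_9 = 3: count[3] becomes 2
Degrees (1 + count): deg[1]=1+0=1, deg[2]=1+1=2, deg[3]=1+2=3, deg[4]=1+0=1, deg[5]=1+0=1, deg[6]=1+1=2, deg[7]=1+1=2, deg[8]=1+1=2, deg[9]=1+2=3, deg[10]=1+1=2, deg[11]=1+0=1

Answer: 1 2 3 1 1 2 2 2 3 2 1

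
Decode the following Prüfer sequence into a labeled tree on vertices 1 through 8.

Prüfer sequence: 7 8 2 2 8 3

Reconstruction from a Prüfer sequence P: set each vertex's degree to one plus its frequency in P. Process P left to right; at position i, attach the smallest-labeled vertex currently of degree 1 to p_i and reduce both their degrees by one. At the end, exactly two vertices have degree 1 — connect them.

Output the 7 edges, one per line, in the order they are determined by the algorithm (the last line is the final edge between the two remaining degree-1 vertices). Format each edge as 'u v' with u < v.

Initial degrees: {1:1, 2:3, 3:2, 4:1, 5:1, 6:1, 7:2, 8:3}
Step 1: smallest deg-1 vertex = 1, p_1 = 7. Add edge {1,7}. Now deg[1]=0, deg[7]=1.
Step 2: smallest deg-1 vertex = 4, p_2 = 8. Add edge {4,8}. Now deg[4]=0, deg[8]=2.
Step 3: smallest deg-1 vertex = 5, p_3 = 2. Add edge {2,5}. Now deg[5]=0, deg[2]=2.
Step 4: smallest deg-1 vertex = 6, p_4 = 2. Add edge {2,6}. Now deg[6]=0, deg[2]=1.
Step 5: smallest deg-1 vertex = 2, p_5 = 8. Add edge {2,8}. Now deg[2]=0, deg[8]=1.
Step 6: smallest deg-1 vertex = 7, p_6 = 3. Add edge {3,7}. Now deg[7]=0, deg[3]=1.
Final: two remaining deg-1 vertices are 3, 8. Add edge {3,8}.

Answer: 1 7
4 8
2 5
2 6
2 8
3 7
3 8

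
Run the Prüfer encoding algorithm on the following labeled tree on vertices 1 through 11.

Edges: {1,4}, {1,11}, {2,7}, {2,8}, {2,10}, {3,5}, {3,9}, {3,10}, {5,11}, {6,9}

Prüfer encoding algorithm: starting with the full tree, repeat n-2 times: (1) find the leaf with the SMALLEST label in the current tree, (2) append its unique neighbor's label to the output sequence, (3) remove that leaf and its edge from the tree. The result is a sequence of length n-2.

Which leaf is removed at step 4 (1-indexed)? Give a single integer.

Answer: 7

Derivation:
Step 1: current leaves = {4,6,7,8}. Remove leaf 4 (neighbor: 1).
Step 2: current leaves = {1,6,7,8}. Remove leaf 1 (neighbor: 11).
Step 3: current leaves = {6,7,8,11}. Remove leaf 6 (neighbor: 9).
Step 4: current leaves = {7,8,9,11}. Remove leaf 7 (neighbor: 2).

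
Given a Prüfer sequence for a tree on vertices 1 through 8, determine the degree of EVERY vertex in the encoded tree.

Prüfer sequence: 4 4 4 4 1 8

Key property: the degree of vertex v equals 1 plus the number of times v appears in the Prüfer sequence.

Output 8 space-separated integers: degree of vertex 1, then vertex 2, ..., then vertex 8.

p_1 = 4: count[4] becomes 1
p_2 = 4: count[4] becomes 2
p_3 = 4: count[4] becomes 3
p_4 = 4: count[4] becomes 4
p_5 = 1: count[1] becomes 1
p_6 = 8: count[8] becomes 1
Degrees (1 + count): deg[1]=1+1=2, deg[2]=1+0=1, deg[3]=1+0=1, deg[4]=1+4=5, deg[5]=1+0=1, deg[6]=1+0=1, deg[7]=1+0=1, deg[8]=1+1=2

Answer: 2 1 1 5 1 1 1 2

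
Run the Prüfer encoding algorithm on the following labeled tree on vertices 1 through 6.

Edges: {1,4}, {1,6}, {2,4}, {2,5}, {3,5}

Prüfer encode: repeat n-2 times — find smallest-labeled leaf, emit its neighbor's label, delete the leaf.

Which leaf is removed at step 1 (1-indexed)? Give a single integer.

Step 1: current leaves = {3,6}. Remove leaf 3 (neighbor: 5).

Answer: 3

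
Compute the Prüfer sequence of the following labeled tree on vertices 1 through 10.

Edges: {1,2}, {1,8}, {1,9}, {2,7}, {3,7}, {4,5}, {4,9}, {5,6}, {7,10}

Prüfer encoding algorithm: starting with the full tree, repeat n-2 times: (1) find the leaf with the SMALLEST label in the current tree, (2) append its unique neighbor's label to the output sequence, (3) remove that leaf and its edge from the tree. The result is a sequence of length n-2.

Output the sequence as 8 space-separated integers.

Step 1: leaves = {3,6,8,10}. Remove smallest leaf 3, emit neighbor 7.
Step 2: leaves = {6,8,10}. Remove smallest leaf 6, emit neighbor 5.
Step 3: leaves = {5,8,10}. Remove smallest leaf 5, emit neighbor 4.
Step 4: leaves = {4,8,10}. Remove smallest leaf 4, emit neighbor 9.
Step 5: leaves = {8,9,10}. Remove smallest leaf 8, emit neighbor 1.
Step 6: leaves = {9,10}. Remove smallest leaf 9, emit neighbor 1.
Step 7: leaves = {1,10}. Remove smallest leaf 1, emit neighbor 2.
Step 8: leaves = {2,10}. Remove smallest leaf 2, emit neighbor 7.
Done: 2 vertices remain (7, 10). Sequence = [7 5 4 9 1 1 2 7]

Answer: 7 5 4 9 1 1 2 7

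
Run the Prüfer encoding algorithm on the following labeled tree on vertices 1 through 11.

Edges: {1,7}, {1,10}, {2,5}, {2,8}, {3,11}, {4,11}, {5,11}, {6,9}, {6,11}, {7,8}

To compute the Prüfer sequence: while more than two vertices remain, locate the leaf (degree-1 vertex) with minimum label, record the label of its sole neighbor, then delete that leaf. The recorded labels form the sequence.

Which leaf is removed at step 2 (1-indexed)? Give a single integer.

Step 1: current leaves = {3,4,9,10}. Remove leaf 3 (neighbor: 11).
Step 2: current leaves = {4,9,10}. Remove leaf 4 (neighbor: 11).

Answer: 4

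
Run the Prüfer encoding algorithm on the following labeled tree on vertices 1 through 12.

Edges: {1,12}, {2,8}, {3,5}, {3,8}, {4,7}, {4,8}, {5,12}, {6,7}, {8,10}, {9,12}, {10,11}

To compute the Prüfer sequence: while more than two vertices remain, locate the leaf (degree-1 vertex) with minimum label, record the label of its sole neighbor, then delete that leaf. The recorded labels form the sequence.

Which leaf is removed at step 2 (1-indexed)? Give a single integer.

Answer: 2

Derivation:
Step 1: current leaves = {1,2,6,9,11}. Remove leaf 1 (neighbor: 12).
Step 2: current leaves = {2,6,9,11}. Remove leaf 2 (neighbor: 8).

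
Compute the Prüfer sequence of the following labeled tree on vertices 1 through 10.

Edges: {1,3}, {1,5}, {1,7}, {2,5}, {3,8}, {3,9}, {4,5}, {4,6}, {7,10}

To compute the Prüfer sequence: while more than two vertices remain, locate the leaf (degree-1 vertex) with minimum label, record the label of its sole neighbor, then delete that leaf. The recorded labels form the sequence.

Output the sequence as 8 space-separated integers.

Answer: 5 4 5 1 3 3 1 7

Derivation:
Step 1: leaves = {2,6,8,9,10}. Remove smallest leaf 2, emit neighbor 5.
Step 2: leaves = {6,8,9,10}. Remove smallest leaf 6, emit neighbor 4.
Step 3: leaves = {4,8,9,10}. Remove smallest leaf 4, emit neighbor 5.
Step 4: leaves = {5,8,9,10}. Remove smallest leaf 5, emit neighbor 1.
Step 5: leaves = {8,9,10}. Remove smallest leaf 8, emit neighbor 3.
Step 6: leaves = {9,10}. Remove smallest leaf 9, emit neighbor 3.
Step 7: leaves = {3,10}. Remove smallest leaf 3, emit neighbor 1.
Step 8: leaves = {1,10}. Remove smallest leaf 1, emit neighbor 7.
Done: 2 vertices remain (7, 10). Sequence = [5 4 5 1 3 3 1 7]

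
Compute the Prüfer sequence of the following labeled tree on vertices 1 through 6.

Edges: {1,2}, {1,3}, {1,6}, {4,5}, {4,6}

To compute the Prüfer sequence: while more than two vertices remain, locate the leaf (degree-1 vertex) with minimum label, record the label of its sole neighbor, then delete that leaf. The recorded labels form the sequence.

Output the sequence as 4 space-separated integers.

Answer: 1 1 6 4

Derivation:
Step 1: leaves = {2,3,5}. Remove smallest leaf 2, emit neighbor 1.
Step 2: leaves = {3,5}. Remove smallest leaf 3, emit neighbor 1.
Step 3: leaves = {1,5}. Remove smallest leaf 1, emit neighbor 6.
Step 4: leaves = {5,6}. Remove smallest leaf 5, emit neighbor 4.
Done: 2 vertices remain (4, 6). Sequence = [1 1 6 4]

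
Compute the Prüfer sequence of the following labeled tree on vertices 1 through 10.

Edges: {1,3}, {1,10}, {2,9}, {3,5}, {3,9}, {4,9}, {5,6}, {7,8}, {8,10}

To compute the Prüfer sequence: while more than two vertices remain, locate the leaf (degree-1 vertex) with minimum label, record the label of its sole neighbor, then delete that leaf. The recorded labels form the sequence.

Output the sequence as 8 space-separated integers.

Step 1: leaves = {2,4,6,7}. Remove smallest leaf 2, emit neighbor 9.
Step 2: leaves = {4,6,7}. Remove smallest leaf 4, emit neighbor 9.
Step 3: leaves = {6,7,9}. Remove smallest leaf 6, emit neighbor 5.
Step 4: leaves = {5,7,9}. Remove smallest leaf 5, emit neighbor 3.
Step 5: leaves = {7,9}. Remove smallest leaf 7, emit neighbor 8.
Step 6: leaves = {8,9}. Remove smallest leaf 8, emit neighbor 10.
Step 7: leaves = {9,10}. Remove smallest leaf 9, emit neighbor 3.
Step 8: leaves = {3,10}. Remove smallest leaf 3, emit neighbor 1.
Done: 2 vertices remain (1, 10). Sequence = [9 9 5 3 8 10 3 1]

Answer: 9 9 5 3 8 10 3 1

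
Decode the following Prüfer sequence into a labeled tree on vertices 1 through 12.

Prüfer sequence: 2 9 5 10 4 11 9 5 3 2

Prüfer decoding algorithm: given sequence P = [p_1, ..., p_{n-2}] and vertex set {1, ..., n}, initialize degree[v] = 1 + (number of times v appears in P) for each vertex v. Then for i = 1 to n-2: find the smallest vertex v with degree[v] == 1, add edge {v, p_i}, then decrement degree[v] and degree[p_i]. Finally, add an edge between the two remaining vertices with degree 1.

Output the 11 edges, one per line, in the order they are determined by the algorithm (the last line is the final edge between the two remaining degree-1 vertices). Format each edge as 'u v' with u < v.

Answer: 1 2
6 9
5 7
8 10
4 10
4 11
9 11
5 9
3 5
2 3
2 12

Derivation:
Initial degrees: {1:1, 2:3, 3:2, 4:2, 5:3, 6:1, 7:1, 8:1, 9:3, 10:2, 11:2, 12:1}
Step 1: smallest deg-1 vertex = 1, p_1 = 2. Add edge {1,2}. Now deg[1]=0, deg[2]=2.
Step 2: smallest deg-1 vertex = 6, p_2 = 9. Add edge {6,9}. Now deg[6]=0, deg[9]=2.
Step 3: smallest deg-1 vertex = 7, p_3 = 5. Add edge {5,7}. Now deg[7]=0, deg[5]=2.
Step 4: smallest deg-1 vertex = 8, p_4 = 10. Add edge {8,10}. Now deg[8]=0, deg[10]=1.
Step 5: smallest deg-1 vertex = 10, p_5 = 4. Add edge {4,10}. Now deg[10]=0, deg[4]=1.
Step 6: smallest deg-1 vertex = 4, p_6 = 11. Add edge {4,11}. Now deg[4]=0, deg[11]=1.
Step 7: smallest deg-1 vertex = 11, p_7 = 9. Add edge {9,11}. Now deg[11]=0, deg[9]=1.
Step 8: smallest deg-1 vertex = 9, p_8 = 5. Add edge {5,9}. Now deg[9]=0, deg[5]=1.
Step 9: smallest deg-1 vertex = 5, p_9 = 3. Add edge {3,5}. Now deg[5]=0, deg[3]=1.
Step 10: smallest deg-1 vertex = 3, p_10 = 2. Add edge {2,3}. Now deg[3]=0, deg[2]=1.
Final: two remaining deg-1 vertices are 2, 12. Add edge {2,12}.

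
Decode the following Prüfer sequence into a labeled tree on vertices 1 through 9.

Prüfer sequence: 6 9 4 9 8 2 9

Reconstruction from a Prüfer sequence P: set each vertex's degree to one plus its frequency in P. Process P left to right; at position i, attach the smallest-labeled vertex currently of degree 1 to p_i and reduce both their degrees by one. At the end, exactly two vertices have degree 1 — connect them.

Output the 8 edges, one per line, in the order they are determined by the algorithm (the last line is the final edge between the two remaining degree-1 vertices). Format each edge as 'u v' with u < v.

Initial degrees: {1:1, 2:2, 3:1, 4:2, 5:1, 6:2, 7:1, 8:2, 9:4}
Step 1: smallest deg-1 vertex = 1, p_1 = 6. Add edge {1,6}. Now deg[1]=0, deg[6]=1.
Step 2: smallest deg-1 vertex = 3, p_2 = 9. Add edge {3,9}. Now deg[3]=0, deg[9]=3.
Step 3: smallest deg-1 vertex = 5, p_3 = 4. Add edge {4,5}. Now deg[5]=0, deg[4]=1.
Step 4: smallest deg-1 vertex = 4, p_4 = 9. Add edge {4,9}. Now deg[4]=0, deg[9]=2.
Step 5: smallest deg-1 vertex = 6, p_5 = 8. Add edge {6,8}. Now deg[6]=0, deg[8]=1.
Step 6: smallest deg-1 vertex = 7, p_6 = 2. Add edge {2,7}. Now deg[7]=0, deg[2]=1.
Step 7: smallest deg-1 vertex = 2, p_7 = 9. Add edge {2,9}. Now deg[2]=0, deg[9]=1.
Final: two remaining deg-1 vertices are 8, 9. Add edge {8,9}.

Answer: 1 6
3 9
4 5
4 9
6 8
2 7
2 9
8 9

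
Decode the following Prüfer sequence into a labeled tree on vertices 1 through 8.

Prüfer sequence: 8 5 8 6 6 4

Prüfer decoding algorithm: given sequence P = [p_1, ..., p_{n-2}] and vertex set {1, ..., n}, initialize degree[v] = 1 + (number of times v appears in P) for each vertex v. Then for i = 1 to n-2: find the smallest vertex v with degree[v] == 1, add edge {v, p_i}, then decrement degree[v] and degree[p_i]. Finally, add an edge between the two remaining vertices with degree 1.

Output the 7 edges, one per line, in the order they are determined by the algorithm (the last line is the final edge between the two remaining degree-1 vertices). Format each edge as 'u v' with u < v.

Answer: 1 8
2 5
3 8
5 6
6 7
4 6
4 8

Derivation:
Initial degrees: {1:1, 2:1, 3:1, 4:2, 5:2, 6:3, 7:1, 8:3}
Step 1: smallest deg-1 vertex = 1, p_1 = 8. Add edge {1,8}. Now deg[1]=0, deg[8]=2.
Step 2: smallest deg-1 vertex = 2, p_2 = 5. Add edge {2,5}. Now deg[2]=0, deg[5]=1.
Step 3: smallest deg-1 vertex = 3, p_3 = 8. Add edge {3,8}. Now deg[3]=0, deg[8]=1.
Step 4: smallest deg-1 vertex = 5, p_4 = 6. Add edge {5,6}. Now deg[5]=0, deg[6]=2.
Step 5: smallest deg-1 vertex = 7, p_5 = 6. Add edge {6,7}. Now deg[7]=0, deg[6]=1.
Step 6: smallest deg-1 vertex = 6, p_6 = 4. Add edge {4,6}. Now deg[6]=0, deg[4]=1.
Final: two remaining deg-1 vertices are 4, 8. Add edge {4,8}.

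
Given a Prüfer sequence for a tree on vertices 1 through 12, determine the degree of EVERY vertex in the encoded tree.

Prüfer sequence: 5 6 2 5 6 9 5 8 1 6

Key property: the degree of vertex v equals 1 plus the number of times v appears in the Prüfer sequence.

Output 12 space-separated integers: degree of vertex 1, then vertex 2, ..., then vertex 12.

p_1 = 5: count[5] becomes 1
p_2 = 6: count[6] becomes 1
p_3 = 2: count[2] becomes 1
p_4 = 5: count[5] becomes 2
p_5 = 6: count[6] becomes 2
p_6 = 9: count[9] becomes 1
p_7 = 5: count[5] becomes 3
p_8 = 8: count[8] becomes 1
p_9 = 1: count[1] becomes 1
p_10 = 6: count[6] becomes 3
Degrees (1 + count): deg[1]=1+1=2, deg[2]=1+1=2, deg[3]=1+0=1, deg[4]=1+0=1, deg[5]=1+3=4, deg[6]=1+3=4, deg[7]=1+0=1, deg[8]=1+1=2, deg[9]=1+1=2, deg[10]=1+0=1, deg[11]=1+0=1, deg[12]=1+0=1

Answer: 2 2 1 1 4 4 1 2 2 1 1 1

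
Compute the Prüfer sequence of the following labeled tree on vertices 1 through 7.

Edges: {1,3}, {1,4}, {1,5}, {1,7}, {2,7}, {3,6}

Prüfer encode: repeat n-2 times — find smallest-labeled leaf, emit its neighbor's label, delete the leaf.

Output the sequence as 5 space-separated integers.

Step 1: leaves = {2,4,5,6}. Remove smallest leaf 2, emit neighbor 7.
Step 2: leaves = {4,5,6,7}. Remove smallest leaf 4, emit neighbor 1.
Step 3: leaves = {5,6,7}. Remove smallest leaf 5, emit neighbor 1.
Step 4: leaves = {6,7}. Remove smallest leaf 6, emit neighbor 3.
Step 5: leaves = {3,7}. Remove smallest leaf 3, emit neighbor 1.
Done: 2 vertices remain (1, 7). Sequence = [7 1 1 3 1]

Answer: 7 1 1 3 1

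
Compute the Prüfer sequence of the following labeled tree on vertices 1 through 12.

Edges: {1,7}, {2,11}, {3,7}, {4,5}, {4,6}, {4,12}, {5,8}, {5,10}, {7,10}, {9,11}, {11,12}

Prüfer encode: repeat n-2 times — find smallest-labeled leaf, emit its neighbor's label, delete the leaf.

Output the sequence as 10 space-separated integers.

Answer: 7 11 7 4 10 5 11 5 4 12

Derivation:
Step 1: leaves = {1,2,3,6,8,9}. Remove smallest leaf 1, emit neighbor 7.
Step 2: leaves = {2,3,6,8,9}. Remove smallest leaf 2, emit neighbor 11.
Step 3: leaves = {3,6,8,9}. Remove smallest leaf 3, emit neighbor 7.
Step 4: leaves = {6,7,8,9}. Remove smallest leaf 6, emit neighbor 4.
Step 5: leaves = {7,8,9}. Remove smallest leaf 7, emit neighbor 10.
Step 6: leaves = {8,9,10}. Remove smallest leaf 8, emit neighbor 5.
Step 7: leaves = {9,10}. Remove smallest leaf 9, emit neighbor 11.
Step 8: leaves = {10,11}. Remove smallest leaf 10, emit neighbor 5.
Step 9: leaves = {5,11}. Remove smallest leaf 5, emit neighbor 4.
Step 10: leaves = {4,11}. Remove smallest leaf 4, emit neighbor 12.
Done: 2 vertices remain (11, 12). Sequence = [7 11 7 4 10 5 11 5 4 12]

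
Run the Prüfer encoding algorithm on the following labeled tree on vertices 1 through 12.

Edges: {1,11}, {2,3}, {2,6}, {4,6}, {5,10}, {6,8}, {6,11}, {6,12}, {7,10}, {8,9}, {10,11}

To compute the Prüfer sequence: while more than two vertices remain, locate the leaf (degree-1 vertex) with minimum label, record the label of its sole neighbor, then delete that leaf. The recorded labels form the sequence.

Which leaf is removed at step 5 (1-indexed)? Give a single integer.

Answer: 5

Derivation:
Step 1: current leaves = {1,3,4,5,7,9,12}. Remove leaf 1 (neighbor: 11).
Step 2: current leaves = {3,4,5,7,9,12}. Remove leaf 3 (neighbor: 2).
Step 3: current leaves = {2,4,5,7,9,12}. Remove leaf 2 (neighbor: 6).
Step 4: current leaves = {4,5,7,9,12}. Remove leaf 4 (neighbor: 6).
Step 5: current leaves = {5,7,9,12}. Remove leaf 5 (neighbor: 10).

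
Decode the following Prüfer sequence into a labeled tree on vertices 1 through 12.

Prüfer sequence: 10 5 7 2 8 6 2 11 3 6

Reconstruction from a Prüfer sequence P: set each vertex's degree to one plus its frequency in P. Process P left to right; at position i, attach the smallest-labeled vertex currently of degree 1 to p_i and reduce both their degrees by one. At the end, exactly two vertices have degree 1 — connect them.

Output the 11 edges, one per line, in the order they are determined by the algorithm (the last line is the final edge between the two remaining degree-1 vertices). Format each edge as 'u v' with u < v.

Answer: 1 10
4 5
5 7
2 7
8 9
6 8
2 10
2 11
3 11
3 6
6 12

Derivation:
Initial degrees: {1:1, 2:3, 3:2, 4:1, 5:2, 6:3, 7:2, 8:2, 9:1, 10:2, 11:2, 12:1}
Step 1: smallest deg-1 vertex = 1, p_1 = 10. Add edge {1,10}. Now deg[1]=0, deg[10]=1.
Step 2: smallest deg-1 vertex = 4, p_2 = 5. Add edge {4,5}. Now deg[4]=0, deg[5]=1.
Step 3: smallest deg-1 vertex = 5, p_3 = 7. Add edge {5,7}. Now deg[5]=0, deg[7]=1.
Step 4: smallest deg-1 vertex = 7, p_4 = 2. Add edge {2,7}. Now deg[7]=0, deg[2]=2.
Step 5: smallest deg-1 vertex = 9, p_5 = 8. Add edge {8,9}. Now deg[9]=0, deg[8]=1.
Step 6: smallest deg-1 vertex = 8, p_6 = 6. Add edge {6,8}. Now deg[8]=0, deg[6]=2.
Step 7: smallest deg-1 vertex = 10, p_7 = 2. Add edge {2,10}. Now deg[10]=0, deg[2]=1.
Step 8: smallest deg-1 vertex = 2, p_8 = 11. Add edge {2,11}. Now deg[2]=0, deg[11]=1.
Step 9: smallest deg-1 vertex = 11, p_9 = 3. Add edge {3,11}. Now deg[11]=0, deg[3]=1.
Step 10: smallest deg-1 vertex = 3, p_10 = 6. Add edge {3,6}. Now deg[3]=0, deg[6]=1.
Final: two remaining deg-1 vertices are 6, 12. Add edge {6,12}.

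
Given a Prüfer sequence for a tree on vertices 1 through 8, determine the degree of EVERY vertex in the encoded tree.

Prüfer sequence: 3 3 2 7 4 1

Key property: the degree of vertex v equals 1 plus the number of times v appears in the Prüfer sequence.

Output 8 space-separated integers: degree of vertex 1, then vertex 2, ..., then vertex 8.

Answer: 2 2 3 2 1 1 2 1

Derivation:
p_1 = 3: count[3] becomes 1
p_2 = 3: count[3] becomes 2
p_3 = 2: count[2] becomes 1
p_4 = 7: count[7] becomes 1
p_5 = 4: count[4] becomes 1
p_6 = 1: count[1] becomes 1
Degrees (1 + count): deg[1]=1+1=2, deg[2]=1+1=2, deg[3]=1+2=3, deg[4]=1+1=2, deg[5]=1+0=1, deg[6]=1+0=1, deg[7]=1+1=2, deg[8]=1+0=1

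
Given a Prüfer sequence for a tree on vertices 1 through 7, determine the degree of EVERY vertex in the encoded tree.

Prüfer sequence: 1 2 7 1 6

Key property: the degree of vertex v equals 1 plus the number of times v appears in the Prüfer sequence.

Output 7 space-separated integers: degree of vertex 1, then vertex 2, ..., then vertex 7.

Answer: 3 2 1 1 1 2 2

Derivation:
p_1 = 1: count[1] becomes 1
p_2 = 2: count[2] becomes 1
p_3 = 7: count[7] becomes 1
p_4 = 1: count[1] becomes 2
p_5 = 6: count[6] becomes 1
Degrees (1 + count): deg[1]=1+2=3, deg[2]=1+1=2, deg[3]=1+0=1, deg[4]=1+0=1, deg[5]=1+0=1, deg[6]=1+1=2, deg[7]=1+1=2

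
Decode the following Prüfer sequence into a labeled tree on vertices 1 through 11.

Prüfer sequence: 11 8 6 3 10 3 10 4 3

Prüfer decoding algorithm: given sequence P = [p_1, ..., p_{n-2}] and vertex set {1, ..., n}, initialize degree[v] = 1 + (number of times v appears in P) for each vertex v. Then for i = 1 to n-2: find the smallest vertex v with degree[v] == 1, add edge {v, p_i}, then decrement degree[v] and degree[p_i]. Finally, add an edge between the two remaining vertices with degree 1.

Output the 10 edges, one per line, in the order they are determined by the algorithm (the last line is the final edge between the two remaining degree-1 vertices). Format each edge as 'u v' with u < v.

Initial degrees: {1:1, 2:1, 3:4, 4:2, 5:1, 6:2, 7:1, 8:2, 9:1, 10:3, 11:2}
Step 1: smallest deg-1 vertex = 1, p_1 = 11. Add edge {1,11}. Now deg[1]=0, deg[11]=1.
Step 2: smallest deg-1 vertex = 2, p_2 = 8. Add edge {2,8}. Now deg[2]=0, deg[8]=1.
Step 3: smallest deg-1 vertex = 5, p_3 = 6. Add edge {5,6}. Now deg[5]=0, deg[6]=1.
Step 4: smallest deg-1 vertex = 6, p_4 = 3. Add edge {3,6}. Now deg[6]=0, deg[3]=3.
Step 5: smallest deg-1 vertex = 7, p_5 = 10. Add edge {7,10}. Now deg[7]=0, deg[10]=2.
Step 6: smallest deg-1 vertex = 8, p_6 = 3. Add edge {3,8}. Now deg[8]=0, deg[3]=2.
Step 7: smallest deg-1 vertex = 9, p_7 = 10. Add edge {9,10}. Now deg[9]=0, deg[10]=1.
Step 8: smallest deg-1 vertex = 10, p_8 = 4. Add edge {4,10}. Now deg[10]=0, deg[4]=1.
Step 9: smallest deg-1 vertex = 4, p_9 = 3. Add edge {3,4}. Now deg[4]=0, deg[3]=1.
Final: two remaining deg-1 vertices are 3, 11. Add edge {3,11}.

Answer: 1 11
2 8
5 6
3 6
7 10
3 8
9 10
4 10
3 4
3 11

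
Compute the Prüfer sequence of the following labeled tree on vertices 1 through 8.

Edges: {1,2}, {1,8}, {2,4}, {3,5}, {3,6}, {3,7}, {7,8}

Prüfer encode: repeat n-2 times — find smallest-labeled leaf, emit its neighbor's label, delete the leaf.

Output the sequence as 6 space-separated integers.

Answer: 2 1 8 3 3 7

Derivation:
Step 1: leaves = {4,5,6}. Remove smallest leaf 4, emit neighbor 2.
Step 2: leaves = {2,5,6}. Remove smallest leaf 2, emit neighbor 1.
Step 3: leaves = {1,5,6}. Remove smallest leaf 1, emit neighbor 8.
Step 4: leaves = {5,6,8}. Remove smallest leaf 5, emit neighbor 3.
Step 5: leaves = {6,8}. Remove smallest leaf 6, emit neighbor 3.
Step 6: leaves = {3,8}. Remove smallest leaf 3, emit neighbor 7.
Done: 2 vertices remain (7, 8). Sequence = [2 1 8 3 3 7]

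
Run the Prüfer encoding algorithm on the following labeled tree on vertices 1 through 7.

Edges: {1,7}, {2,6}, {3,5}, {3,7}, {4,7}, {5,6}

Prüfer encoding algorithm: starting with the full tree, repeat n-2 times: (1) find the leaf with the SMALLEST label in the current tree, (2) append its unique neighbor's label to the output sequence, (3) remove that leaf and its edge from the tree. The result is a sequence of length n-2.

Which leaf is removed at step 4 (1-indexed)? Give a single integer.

Step 1: current leaves = {1,2,4}. Remove leaf 1 (neighbor: 7).
Step 2: current leaves = {2,4}. Remove leaf 2 (neighbor: 6).
Step 3: current leaves = {4,6}. Remove leaf 4 (neighbor: 7).
Step 4: current leaves = {6,7}. Remove leaf 6 (neighbor: 5).

Answer: 6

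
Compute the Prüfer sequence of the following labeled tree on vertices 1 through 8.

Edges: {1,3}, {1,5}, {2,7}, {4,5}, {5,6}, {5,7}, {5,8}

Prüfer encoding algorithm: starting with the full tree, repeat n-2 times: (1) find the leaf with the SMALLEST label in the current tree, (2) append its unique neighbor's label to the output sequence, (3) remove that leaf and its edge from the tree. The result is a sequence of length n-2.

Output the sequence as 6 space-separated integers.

Step 1: leaves = {2,3,4,6,8}. Remove smallest leaf 2, emit neighbor 7.
Step 2: leaves = {3,4,6,7,8}. Remove smallest leaf 3, emit neighbor 1.
Step 3: leaves = {1,4,6,7,8}. Remove smallest leaf 1, emit neighbor 5.
Step 4: leaves = {4,6,7,8}. Remove smallest leaf 4, emit neighbor 5.
Step 5: leaves = {6,7,8}. Remove smallest leaf 6, emit neighbor 5.
Step 6: leaves = {7,8}. Remove smallest leaf 7, emit neighbor 5.
Done: 2 vertices remain (5, 8). Sequence = [7 1 5 5 5 5]

Answer: 7 1 5 5 5 5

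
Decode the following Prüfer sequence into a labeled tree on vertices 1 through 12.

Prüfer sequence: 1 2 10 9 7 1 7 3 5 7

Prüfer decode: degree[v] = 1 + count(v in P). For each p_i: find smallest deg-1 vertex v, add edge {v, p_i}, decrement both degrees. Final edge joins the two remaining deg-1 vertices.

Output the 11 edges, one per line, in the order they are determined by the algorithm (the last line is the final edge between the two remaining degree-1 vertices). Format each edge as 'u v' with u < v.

Answer: 1 4
2 6
2 10
8 9
7 9
1 10
1 7
3 11
3 5
5 7
7 12

Derivation:
Initial degrees: {1:3, 2:2, 3:2, 4:1, 5:2, 6:1, 7:4, 8:1, 9:2, 10:2, 11:1, 12:1}
Step 1: smallest deg-1 vertex = 4, p_1 = 1. Add edge {1,4}. Now deg[4]=0, deg[1]=2.
Step 2: smallest deg-1 vertex = 6, p_2 = 2. Add edge {2,6}. Now deg[6]=0, deg[2]=1.
Step 3: smallest deg-1 vertex = 2, p_3 = 10. Add edge {2,10}. Now deg[2]=0, deg[10]=1.
Step 4: smallest deg-1 vertex = 8, p_4 = 9. Add edge {8,9}. Now deg[8]=0, deg[9]=1.
Step 5: smallest deg-1 vertex = 9, p_5 = 7. Add edge {7,9}. Now deg[9]=0, deg[7]=3.
Step 6: smallest deg-1 vertex = 10, p_6 = 1. Add edge {1,10}. Now deg[10]=0, deg[1]=1.
Step 7: smallest deg-1 vertex = 1, p_7 = 7. Add edge {1,7}. Now deg[1]=0, deg[7]=2.
Step 8: smallest deg-1 vertex = 11, p_8 = 3. Add edge {3,11}. Now deg[11]=0, deg[3]=1.
Step 9: smallest deg-1 vertex = 3, p_9 = 5. Add edge {3,5}. Now deg[3]=0, deg[5]=1.
Step 10: smallest deg-1 vertex = 5, p_10 = 7. Add edge {5,7}. Now deg[5]=0, deg[7]=1.
Final: two remaining deg-1 vertices are 7, 12. Add edge {7,12}.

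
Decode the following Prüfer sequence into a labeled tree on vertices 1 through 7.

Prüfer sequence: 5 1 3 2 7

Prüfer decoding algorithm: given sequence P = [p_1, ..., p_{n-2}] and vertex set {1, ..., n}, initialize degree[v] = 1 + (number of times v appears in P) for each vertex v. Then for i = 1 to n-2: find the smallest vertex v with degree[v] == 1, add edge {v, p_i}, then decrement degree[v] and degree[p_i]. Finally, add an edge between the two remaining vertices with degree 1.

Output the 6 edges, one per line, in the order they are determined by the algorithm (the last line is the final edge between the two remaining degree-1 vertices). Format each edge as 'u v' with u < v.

Answer: 4 5
1 5
1 3
2 3
2 7
6 7

Derivation:
Initial degrees: {1:2, 2:2, 3:2, 4:1, 5:2, 6:1, 7:2}
Step 1: smallest deg-1 vertex = 4, p_1 = 5. Add edge {4,5}. Now deg[4]=0, deg[5]=1.
Step 2: smallest deg-1 vertex = 5, p_2 = 1. Add edge {1,5}. Now deg[5]=0, deg[1]=1.
Step 3: smallest deg-1 vertex = 1, p_3 = 3. Add edge {1,3}. Now deg[1]=0, deg[3]=1.
Step 4: smallest deg-1 vertex = 3, p_4 = 2. Add edge {2,3}. Now deg[3]=0, deg[2]=1.
Step 5: smallest deg-1 vertex = 2, p_5 = 7. Add edge {2,7}. Now deg[2]=0, deg[7]=1.
Final: two remaining deg-1 vertices are 6, 7. Add edge {6,7}.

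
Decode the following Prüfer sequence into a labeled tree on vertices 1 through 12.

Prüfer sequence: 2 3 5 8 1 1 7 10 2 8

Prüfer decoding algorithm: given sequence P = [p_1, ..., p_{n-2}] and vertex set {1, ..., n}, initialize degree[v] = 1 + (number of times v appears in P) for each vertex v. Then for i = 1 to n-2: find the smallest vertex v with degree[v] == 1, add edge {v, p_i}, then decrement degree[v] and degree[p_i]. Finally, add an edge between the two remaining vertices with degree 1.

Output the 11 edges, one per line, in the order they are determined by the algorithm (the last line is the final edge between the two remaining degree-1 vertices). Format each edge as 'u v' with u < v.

Initial degrees: {1:3, 2:3, 3:2, 4:1, 5:2, 6:1, 7:2, 8:3, 9:1, 10:2, 11:1, 12:1}
Step 1: smallest deg-1 vertex = 4, p_1 = 2. Add edge {2,4}. Now deg[4]=0, deg[2]=2.
Step 2: smallest deg-1 vertex = 6, p_2 = 3. Add edge {3,6}. Now deg[6]=0, deg[3]=1.
Step 3: smallest deg-1 vertex = 3, p_3 = 5. Add edge {3,5}. Now deg[3]=0, deg[5]=1.
Step 4: smallest deg-1 vertex = 5, p_4 = 8. Add edge {5,8}. Now deg[5]=0, deg[8]=2.
Step 5: smallest deg-1 vertex = 9, p_5 = 1. Add edge {1,9}. Now deg[9]=0, deg[1]=2.
Step 6: smallest deg-1 vertex = 11, p_6 = 1. Add edge {1,11}. Now deg[11]=0, deg[1]=1.
Step 7: smallest deg-1 vertex = 1, p_7 = 7. Add edge {1,7}. Now deg[1]=0, deg[7]=1.
Step 8: smallest deg-1 vertex = 7, p_8 = 10. Add edge {7,10}. Now deg[7]=0, deg[10]=1.
Step 9: smallest deg-1 vertex = 10, p_9 = 2. Add edge {2,10}. Now deg[10]=0, deg[2]=1.
Step 10: smallest deg-1 vertex = 2, p_10 = 8. Add edge {2,8}. Now deg[2]=0, deg[8]=1.
Final: two remaining deg-1 vertices are 8, 12. Add edge {8,12}.

Answer: 2 4
3 6
3 5
5 8
1 9
1 11
1 7
7 10
2 10
2 8
8 12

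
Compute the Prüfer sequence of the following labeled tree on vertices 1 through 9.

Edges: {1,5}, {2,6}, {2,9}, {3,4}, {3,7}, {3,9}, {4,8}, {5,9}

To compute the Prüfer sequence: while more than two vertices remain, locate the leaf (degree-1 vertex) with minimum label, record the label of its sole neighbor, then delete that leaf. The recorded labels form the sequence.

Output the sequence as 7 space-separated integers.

Answer: 5 9 2 9 3 4 3

Derivation:
Step 1: leaves = {1,6,7,8}. Remove smallest leaf 1, emit neighbor 5.
Step 2: leaves = {5,6,7,8}. Remove smallest leaf 5, emit neighbor 9.
Step 3: leaves = {6,7,8}. Remove smallest leaf 6, emit neighbor 2.
Step 4: leaves = {2,7,8}. Remove smallest leaf 2, emit neighbor 9.
Step 5: leaves = {7,8,9}. Remove smallest leaf 7, emit neighbor 3.
Step 6: leaves = {8,9}. Remove smallest leaf 8, emit neighbor 4.
Step 7: leaves = {4,9}. Remove smallest leaf 4, emit neighbor 3.
Done: 2 vertices remain (3, 9). Sequence = [5 9 2 9 3 4 3]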